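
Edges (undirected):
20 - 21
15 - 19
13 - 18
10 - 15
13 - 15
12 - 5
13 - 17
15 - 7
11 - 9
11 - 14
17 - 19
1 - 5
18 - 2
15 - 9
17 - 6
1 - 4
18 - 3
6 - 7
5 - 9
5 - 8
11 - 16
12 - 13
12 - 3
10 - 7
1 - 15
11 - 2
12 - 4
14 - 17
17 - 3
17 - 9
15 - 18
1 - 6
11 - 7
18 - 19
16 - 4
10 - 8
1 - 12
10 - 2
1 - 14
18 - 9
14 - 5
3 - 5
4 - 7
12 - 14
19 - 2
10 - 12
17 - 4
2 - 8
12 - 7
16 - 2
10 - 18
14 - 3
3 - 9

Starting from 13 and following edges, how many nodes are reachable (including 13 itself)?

BFS from 13 visits: 13, 18, 17, 15, 12, 19, 10, 9, 3, 2, 14, 6, 4, 7, 1, 5, 8, 11, 16
Reachable nodes: 19 of 21 total.

19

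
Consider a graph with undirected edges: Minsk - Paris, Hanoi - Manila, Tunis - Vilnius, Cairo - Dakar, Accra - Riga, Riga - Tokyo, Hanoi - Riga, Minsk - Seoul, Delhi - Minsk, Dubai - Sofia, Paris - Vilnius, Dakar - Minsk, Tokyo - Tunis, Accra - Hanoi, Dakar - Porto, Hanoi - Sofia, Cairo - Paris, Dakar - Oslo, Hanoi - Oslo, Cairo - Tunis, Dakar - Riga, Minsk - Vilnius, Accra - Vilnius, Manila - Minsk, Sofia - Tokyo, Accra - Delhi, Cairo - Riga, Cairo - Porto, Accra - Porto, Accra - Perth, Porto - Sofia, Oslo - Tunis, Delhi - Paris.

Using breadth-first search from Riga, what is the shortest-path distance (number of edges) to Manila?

2

Level 0: Riga
Level 1: Accra, Cairo, Dakar, Hanoi, Tokyo
Level 2: Delhi, Manila, Minsk, Oslo, Paris, Perth, Porto, Sofia, Tunis, Vilnius
Level 3: Dubai, Seoul
Manila first appears at level 2.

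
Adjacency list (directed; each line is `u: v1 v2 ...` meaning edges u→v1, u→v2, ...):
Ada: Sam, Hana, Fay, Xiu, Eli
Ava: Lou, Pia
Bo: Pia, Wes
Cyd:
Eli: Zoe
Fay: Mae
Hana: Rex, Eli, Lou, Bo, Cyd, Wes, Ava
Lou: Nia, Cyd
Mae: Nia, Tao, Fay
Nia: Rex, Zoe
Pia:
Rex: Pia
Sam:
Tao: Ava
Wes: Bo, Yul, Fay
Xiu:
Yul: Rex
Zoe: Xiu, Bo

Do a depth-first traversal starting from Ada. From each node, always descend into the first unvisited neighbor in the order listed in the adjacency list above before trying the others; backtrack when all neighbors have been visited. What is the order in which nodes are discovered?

Ada, Sam, Hana, Rex, Pia, Eli, Zoe, Xiu, Bo, Wes, Yul, Fay, Mae, Nia, Tao, Ava, Lou, Cyd

Visit Ada
Ada → Sam
Ada → Hana
Hana → Rex
Rex → Pia
Hana → Eli
Eli → Zoe
Zoe → Xiu
Zoe → Bo
Bo → Wes
Wes → Yul
Wes → Fay
Fay → Mae
Mae → Nia
Mae → Tao
Tao → Ava
Ava → Lou
Lou → Cyd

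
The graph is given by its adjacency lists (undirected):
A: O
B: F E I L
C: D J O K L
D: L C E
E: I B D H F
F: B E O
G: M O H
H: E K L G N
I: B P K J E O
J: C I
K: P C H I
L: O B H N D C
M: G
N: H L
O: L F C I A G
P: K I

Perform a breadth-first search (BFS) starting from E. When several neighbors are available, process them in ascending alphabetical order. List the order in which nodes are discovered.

Visit E; enqueue B, D, F, H, I → queue [B, D, F, H, I]
Visit B; enqueue L → queue [D, F, H, I, L]
Visit D; enqueue C → queue [F, H, I, L, C]
Visit F; enqueue O → queue [H, I, L, C, O]
Visit H; enqueue G, K, N → queue [I, L, C, O, G, K, N]
Visit I; enqueue J, P → queue [L, C, O, G, K, N, J, P]
Visit L → queue [C, O, G, K, N, J, P]
Visit C → queue [O, G, K, N, J, P]
Visit O; enqueue A → queue [G, K, N, J, P, A]
Visit G; enqueue M → queue [K, N, J, P, A, M]
Visit K → queue [N, J, P, A, M]
Visit N → queue [J, P, A, M]
Visit J → queue [P, A, M]
Visit P → queue [A, M]
Visit A → queue [M]
Visit M → queue []

E, B, D, F, H, I, L, C, O, G, K, N, J, P, A, M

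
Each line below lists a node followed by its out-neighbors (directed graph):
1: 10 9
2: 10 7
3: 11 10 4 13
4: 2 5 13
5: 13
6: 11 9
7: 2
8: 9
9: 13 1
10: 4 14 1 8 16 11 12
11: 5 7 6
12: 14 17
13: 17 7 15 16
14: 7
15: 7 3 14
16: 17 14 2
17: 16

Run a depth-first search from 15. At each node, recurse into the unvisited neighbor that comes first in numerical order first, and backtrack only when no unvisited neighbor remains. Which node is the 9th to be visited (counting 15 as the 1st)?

Visit 15
15 → 3
3 → 4
4 → 2
2 → 7
2 → 10
10 → 1
1 → 9
9 → 13
13 → 16
16 → 14
16 → 17
10 → 8
10 → 11
11 → 5
11 → 6
10 → 12

Visit order: 15, 3, 4, 2, 7, 10, 1, 9, 13, 16, 14, 17, 8, 11, 5, 6, 12

13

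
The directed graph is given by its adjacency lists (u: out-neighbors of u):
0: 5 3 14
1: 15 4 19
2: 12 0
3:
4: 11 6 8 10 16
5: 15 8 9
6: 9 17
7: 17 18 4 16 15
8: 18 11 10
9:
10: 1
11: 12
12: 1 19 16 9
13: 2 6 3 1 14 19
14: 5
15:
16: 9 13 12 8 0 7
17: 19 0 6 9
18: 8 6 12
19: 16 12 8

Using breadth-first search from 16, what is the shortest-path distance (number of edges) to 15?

2

Level 0: 16
Level 1: 0, 7, 8, 9, 12, 13
Level 2: 1, 2, 3, 4, 5, 6, 10, 11, 14, 15, 17, 18, 19
15 first appears at level 2.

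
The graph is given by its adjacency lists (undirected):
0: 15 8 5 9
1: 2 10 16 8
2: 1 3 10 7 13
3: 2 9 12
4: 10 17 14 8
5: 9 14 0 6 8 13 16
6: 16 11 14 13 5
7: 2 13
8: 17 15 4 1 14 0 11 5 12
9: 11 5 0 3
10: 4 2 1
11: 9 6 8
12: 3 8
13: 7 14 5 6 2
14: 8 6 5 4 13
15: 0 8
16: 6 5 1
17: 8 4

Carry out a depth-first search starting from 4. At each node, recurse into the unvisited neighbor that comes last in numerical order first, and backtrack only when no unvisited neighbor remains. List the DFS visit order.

Visit 4
4 → 17
17 → 8
8 → 15
15 → 0
0 → 9
9 → 11
11 → 6
6 → 16
16 → 5
5 → 14
14 → 13
13 → 7
7 → 2
2 → 10
10 → 1
2 → 3
3 → 12

4 17 8 15 0 9 11 6 16 5 14 13 7 2 10 1 3 12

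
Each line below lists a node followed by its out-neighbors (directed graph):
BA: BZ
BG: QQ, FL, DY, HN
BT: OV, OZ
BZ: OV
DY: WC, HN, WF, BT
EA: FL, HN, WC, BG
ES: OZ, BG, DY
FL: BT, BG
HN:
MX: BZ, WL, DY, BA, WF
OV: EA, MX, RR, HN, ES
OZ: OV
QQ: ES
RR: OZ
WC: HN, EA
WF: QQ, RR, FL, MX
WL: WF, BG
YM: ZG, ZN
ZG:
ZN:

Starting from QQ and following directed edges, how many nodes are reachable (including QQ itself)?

BFS from QQ visits: QQ, ES, OZ, DY, BG, OV, WF, WC, HN, BT, FL, RR, MX, EA, WL, BZ, BA
Reachable nodes: 17 of 20 total.

17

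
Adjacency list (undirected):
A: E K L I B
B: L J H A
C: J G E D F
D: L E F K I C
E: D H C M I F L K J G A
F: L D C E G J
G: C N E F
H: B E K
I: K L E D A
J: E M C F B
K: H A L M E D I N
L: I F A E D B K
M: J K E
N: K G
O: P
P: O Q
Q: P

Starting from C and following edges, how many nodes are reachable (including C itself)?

BFS from C visits: C, J, G, E, D, F, M, B, N, H, I, L, K, A
Reachable nodes: 14 of 17 total.

14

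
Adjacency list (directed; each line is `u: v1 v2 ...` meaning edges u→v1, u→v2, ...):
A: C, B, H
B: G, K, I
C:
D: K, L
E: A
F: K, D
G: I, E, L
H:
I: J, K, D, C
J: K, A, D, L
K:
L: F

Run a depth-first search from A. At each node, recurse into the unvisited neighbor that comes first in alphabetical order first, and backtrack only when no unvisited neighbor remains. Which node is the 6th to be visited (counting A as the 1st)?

Visit A
A → B
B → G
G → E
G → I
I → C
I → D
D → K
D → L
L → F
I → J
A → H

Visit order: A, B, G, E, I, C, D, K, L, F, J, H

C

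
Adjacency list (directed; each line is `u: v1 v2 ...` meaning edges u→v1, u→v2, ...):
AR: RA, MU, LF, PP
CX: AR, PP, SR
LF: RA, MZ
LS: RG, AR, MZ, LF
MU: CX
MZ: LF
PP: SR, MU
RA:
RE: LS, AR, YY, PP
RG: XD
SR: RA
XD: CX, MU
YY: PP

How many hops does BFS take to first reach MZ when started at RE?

2

Level 0: RE
Level 1: AR, LS, PP, YY
Level 2: LF, MU, MZ, RA, RG, SR
Level 3: CX, XD
MZ first appears at level 2.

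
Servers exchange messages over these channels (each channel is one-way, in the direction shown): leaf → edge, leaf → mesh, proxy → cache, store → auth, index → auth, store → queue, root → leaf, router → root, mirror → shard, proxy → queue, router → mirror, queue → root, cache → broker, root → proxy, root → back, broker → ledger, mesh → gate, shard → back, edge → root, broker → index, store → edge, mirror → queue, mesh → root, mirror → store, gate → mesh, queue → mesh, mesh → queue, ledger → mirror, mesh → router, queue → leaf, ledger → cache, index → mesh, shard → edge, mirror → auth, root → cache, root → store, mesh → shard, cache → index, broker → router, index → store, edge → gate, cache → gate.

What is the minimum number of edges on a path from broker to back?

Level 0: broker
Level 1: index, ledger, router
Level 2: auth, cache, mesh, mirror, root, store
Level 3: back, edge, gate, leaf, proxy, queue, shard
back first appears at level 3.

3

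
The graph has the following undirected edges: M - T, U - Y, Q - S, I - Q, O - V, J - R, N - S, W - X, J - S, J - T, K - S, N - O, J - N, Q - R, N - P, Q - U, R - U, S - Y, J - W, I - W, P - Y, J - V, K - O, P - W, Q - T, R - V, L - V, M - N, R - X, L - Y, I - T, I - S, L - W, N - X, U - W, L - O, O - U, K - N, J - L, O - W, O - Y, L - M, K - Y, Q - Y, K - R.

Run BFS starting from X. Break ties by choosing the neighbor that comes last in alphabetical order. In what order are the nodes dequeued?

X, W, R, N, U, P, O, L, J, I, V, Q, K, S, M, Y, T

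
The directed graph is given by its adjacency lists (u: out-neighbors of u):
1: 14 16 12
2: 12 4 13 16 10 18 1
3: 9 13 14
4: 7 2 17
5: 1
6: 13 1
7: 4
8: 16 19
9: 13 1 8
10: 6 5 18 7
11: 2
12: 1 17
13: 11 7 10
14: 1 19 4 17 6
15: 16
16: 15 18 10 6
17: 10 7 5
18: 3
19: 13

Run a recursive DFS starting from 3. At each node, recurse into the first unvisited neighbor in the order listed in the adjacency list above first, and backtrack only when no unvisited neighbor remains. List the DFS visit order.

Visit 3
3 → 9
9 → 13
13 → 11
11 → 2
2 → 12
12 → 1
1 → 14
14 → 19
14 → 4
4 → 7
4 → 17
17 → 10
10 → 6
10 → 5
10 → 18
1 → 16
16 → 15
9 → 8

3 9 13 11 2 12 1 14 19 4 7 17 10 6 5 18 16 15 8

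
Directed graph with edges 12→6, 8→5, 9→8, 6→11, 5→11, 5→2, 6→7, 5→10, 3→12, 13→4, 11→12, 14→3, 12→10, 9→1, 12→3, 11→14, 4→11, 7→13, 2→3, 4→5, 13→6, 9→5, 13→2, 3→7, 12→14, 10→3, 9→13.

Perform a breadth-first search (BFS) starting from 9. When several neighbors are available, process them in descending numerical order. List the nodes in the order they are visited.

Visit 9; enqueue 13, 8, 5, 1 → queue [13, 8, 5, 1]
Visit 13; enqueue 6, 4, 2 → queue [8, 5, 1, 6, 4, 2]
Visit 8 → queue [5, 1, 6, 4, 2]
Visit 5; enqueue 11, 10 → queue [1, 6, 4, 2, 11, 10]
Visit 1 → queue [6, 4, 2, 11, 10]
Visit 6; enqueue 7 → queue [4, 2, 11, 10, 7]
Visit 4 → queue [2, 11, 10, 7]
Visit 2; enqueue 3 → queue [11, 10, 7, 3]
Visit 11; enqueue 14, 12 → queue [10, 7, 3, 14, 12]
Visit 10 → queue [7, 3, 14, 12]
Visit 7 → queue [3, 14, 12]
Visit 3 → queue [14, 12]
Visit 14 → queue [12]
Visit 12 → queue []

9 13 8 5 1 6 4 2 11 10 7 3 14 12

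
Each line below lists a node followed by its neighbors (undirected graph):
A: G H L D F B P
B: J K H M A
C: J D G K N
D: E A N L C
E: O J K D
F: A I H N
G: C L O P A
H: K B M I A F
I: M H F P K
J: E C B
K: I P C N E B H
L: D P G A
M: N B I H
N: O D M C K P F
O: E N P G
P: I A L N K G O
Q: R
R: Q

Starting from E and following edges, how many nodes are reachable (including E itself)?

16

BFS from E visits: E, D, J, K, O, A, C, L, N, B, H, I, P, G, F, M
Reachable nodes: 16 of 18 total.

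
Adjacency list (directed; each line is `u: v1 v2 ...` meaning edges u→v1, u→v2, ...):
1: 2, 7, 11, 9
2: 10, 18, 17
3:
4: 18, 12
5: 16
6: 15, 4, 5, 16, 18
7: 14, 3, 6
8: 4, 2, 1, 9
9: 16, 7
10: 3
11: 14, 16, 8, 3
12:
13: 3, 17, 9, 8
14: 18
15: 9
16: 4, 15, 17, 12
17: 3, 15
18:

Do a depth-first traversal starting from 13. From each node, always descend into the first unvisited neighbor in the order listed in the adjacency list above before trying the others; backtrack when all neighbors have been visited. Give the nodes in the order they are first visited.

Visit 13
13 → 3
13 → 17
17 → 15
15 → 9
9 → 16
16 → 4
4 → 18
4 → 12
9 → 7
7 → 14
7 → 6
6 → 5
13 → 8
8 → 2
2 → 10
8 → 1
1 → 11

13 → 3 → 17 → 15 → 9 → 16 → 4 → 18 → 12 → 7 → 14 → 6 → 5 → 8 → 2 → 10 → 1 → 11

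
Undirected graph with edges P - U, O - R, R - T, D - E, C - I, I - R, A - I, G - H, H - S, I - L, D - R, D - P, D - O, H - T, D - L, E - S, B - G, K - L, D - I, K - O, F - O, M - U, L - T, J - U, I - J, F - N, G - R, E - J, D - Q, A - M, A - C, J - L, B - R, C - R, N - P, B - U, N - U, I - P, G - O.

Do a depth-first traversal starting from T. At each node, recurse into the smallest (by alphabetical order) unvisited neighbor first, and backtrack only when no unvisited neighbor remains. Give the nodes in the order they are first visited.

T → H → G → B → R → C → A → I → D → E → J → L → K → O → F → N → P → U → M → S → Q

Visit T
T → H
H → G
G → B
B → R
R → C
C → A
A → I
I → D
D → E
E → J
J → L
L → K
K → O
O → F
F → N
N → P
P → U
U → M
E → S
D → Q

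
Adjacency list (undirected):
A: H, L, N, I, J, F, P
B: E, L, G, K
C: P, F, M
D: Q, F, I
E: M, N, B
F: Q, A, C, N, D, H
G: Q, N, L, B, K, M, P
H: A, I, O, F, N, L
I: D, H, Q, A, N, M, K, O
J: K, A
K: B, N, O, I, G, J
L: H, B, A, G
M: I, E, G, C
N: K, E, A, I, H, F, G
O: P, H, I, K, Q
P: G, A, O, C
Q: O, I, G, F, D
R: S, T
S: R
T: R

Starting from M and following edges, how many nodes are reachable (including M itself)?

BFS from M visits: M, C, E, G, I, F, P, B, N, K, L, Q, A, D, H, O, J
Reachable nodes: 17 of 20 total.

17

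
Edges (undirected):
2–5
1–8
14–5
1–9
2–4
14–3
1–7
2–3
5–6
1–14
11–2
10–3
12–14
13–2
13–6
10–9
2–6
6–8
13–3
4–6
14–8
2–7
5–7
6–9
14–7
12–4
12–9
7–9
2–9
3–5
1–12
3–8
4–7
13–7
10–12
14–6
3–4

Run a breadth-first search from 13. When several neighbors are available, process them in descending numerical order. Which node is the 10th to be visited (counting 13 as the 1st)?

1

Visit 13; enqueue 7, 6, 3, 2 → queue [7, 6, 3, 2]
Visit 7; enqueue 14, 9, 5, 4, 1 → queue [6, 3, 2, 14, 9, 5, 4, 1]
Visit 6; enqueue 8 → queue [3, 2, 14, 9, 5, 4, 1, 8]
Visit 3; enqueue 10 → queue [2, 14, 9, 5, 4, 1, 8, 10]
Visit 2; enqueue 11 → queue [14, 9, 5, 4, 1, 8, 10, 11]
Visit 14; enqueue 12 → queue [9, 5, 4, 1, 8, 10, 11, 12]
Visit 9 → queue [5, 4, 1, 8, 10, 11, 12]
Visit 5 → queue [4, 1, 8, 10, 11, 12]
Visit 4 → queue [1, 8, 10, 11, 12]
Visit 1 → queue [8, 10, 11, 12]
Visit 8 → queue [10, 11, 12]
Visit 10 → queue [11, 12]
Visit 11 → queue [12]
Visit 12 → queue []

Visit order: 13, 7, 6, 3, 2, 14, 9, 5, 4, 1, 8, 10, 11, 12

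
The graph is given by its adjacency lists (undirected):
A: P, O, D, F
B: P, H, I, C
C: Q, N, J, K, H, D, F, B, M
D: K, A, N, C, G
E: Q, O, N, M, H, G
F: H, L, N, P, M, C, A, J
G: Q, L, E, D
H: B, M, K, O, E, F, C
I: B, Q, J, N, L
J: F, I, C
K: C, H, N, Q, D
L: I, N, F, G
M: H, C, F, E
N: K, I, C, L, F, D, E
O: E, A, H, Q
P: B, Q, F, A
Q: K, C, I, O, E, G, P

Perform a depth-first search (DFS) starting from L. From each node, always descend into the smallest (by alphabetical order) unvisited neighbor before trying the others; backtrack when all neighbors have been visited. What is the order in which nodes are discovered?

Visit L
L → F
F → A
A → D
D → C
C → B
B → H
H → E
E → G
G → Q
Q → I
I → J
I → N
N → K
Q → O
Q → P
E → M

L → F → A → D → C → B → H → E → G → Q → I → J → N → K → O → P → M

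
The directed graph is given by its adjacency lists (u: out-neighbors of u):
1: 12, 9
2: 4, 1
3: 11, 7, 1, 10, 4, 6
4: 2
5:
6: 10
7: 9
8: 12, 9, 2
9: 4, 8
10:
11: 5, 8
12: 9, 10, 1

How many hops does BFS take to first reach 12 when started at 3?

2

Level 0: 3
Level 1: 1, 4, 6, 7, 10, 11
Level 2: 2, 5, 8, 9, 12
12 first appears at level 2.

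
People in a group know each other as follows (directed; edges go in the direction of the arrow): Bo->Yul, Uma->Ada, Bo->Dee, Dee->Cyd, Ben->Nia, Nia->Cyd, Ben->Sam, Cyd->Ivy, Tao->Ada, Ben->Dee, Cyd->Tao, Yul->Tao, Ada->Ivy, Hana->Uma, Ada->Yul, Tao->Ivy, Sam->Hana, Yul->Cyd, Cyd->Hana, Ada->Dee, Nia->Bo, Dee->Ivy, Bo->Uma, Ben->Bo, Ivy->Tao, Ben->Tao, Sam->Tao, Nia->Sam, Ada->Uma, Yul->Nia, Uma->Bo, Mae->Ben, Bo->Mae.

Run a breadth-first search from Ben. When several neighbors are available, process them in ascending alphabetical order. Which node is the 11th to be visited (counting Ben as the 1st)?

Visit Ben; enqueue Bo, Dee, Nia, Sam, Tao → queue [Bo, Dee, Nia, Sam, Tao]
Visit Bo; enqueue Mae, Uma, Yul → queue [Dee, Nia, Sam, Tao, Mae, Uma, Yul]
Visit Dee; enqueue Cyd, Ivy → queue [Nia, Sam, Tao, Mae, Uma, Yul, Cyd, Ivy]
Visit Nia → queue [Sam, Tao, Mae, Uma, Yul, Cyd, Ivy]
Visit Sam; enqueue Hana → queue [Tao, Mae, Uma, Yul, Cyd, Ivy, Hana]
Visit Tao; enqueue Ada → queue [Mae, Uma, Yul, Cyd, Ivy, Hana, Ada]
Visit Mae → queue [Uma, Yul, Cyd, Ivy, Hana, Ada]
Visit Uma → queue [Yul, Cyd, Ivy, Hana, Ada]
Visit Yul → queue [Cyd, Ivy, Hana, Ada]
Visit Cyd → queue [Ivy, Hana, Ada]
Visit Ivy → queue [Hana, Ada]
Visit Hana → queue [Ada]
Visit Ada → queue []

Visit order: Ben, Bo, Dee, Nia, Sam, Tao, Mae, Uma, Yul, Cyd, Ivy, Hana, Ada

Ivy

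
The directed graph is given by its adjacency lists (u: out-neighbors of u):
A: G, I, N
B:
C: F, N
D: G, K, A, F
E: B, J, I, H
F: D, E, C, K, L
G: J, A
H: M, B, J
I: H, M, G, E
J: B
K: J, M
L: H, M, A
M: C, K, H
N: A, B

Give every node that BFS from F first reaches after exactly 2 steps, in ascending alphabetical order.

A, B, G, H, I, J, M, N

Level 0: F
Level 1: C, D, E, K, L
Level 2: A, B, G, H, I, J, M, N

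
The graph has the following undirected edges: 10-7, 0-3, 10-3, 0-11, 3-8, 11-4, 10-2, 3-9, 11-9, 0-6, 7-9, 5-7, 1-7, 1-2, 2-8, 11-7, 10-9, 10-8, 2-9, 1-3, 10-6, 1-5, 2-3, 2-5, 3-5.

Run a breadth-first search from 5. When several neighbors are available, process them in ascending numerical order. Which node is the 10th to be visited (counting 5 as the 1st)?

11

Visit 5; enqueue 1, 2, 3, 7 → queue [1, 2, 3, 7]
Visit 1 → queue [2, 3, 7]
Visit 2; enqueue 8, 9, 10 → queue [3, 7, 8, 9, 10]
Visit 3; enqueue 0 → queue [7, 8, 9, 10, 0]
Visit 7; enqueue 11 → queue [8, 9, 10, 0, 11]
Visit 8 → queue [9, 10, 0, 11]
Visit 9 → queue [10, 0, 11]
Visit 10; enqueue 6 → queue [0, 11, 6]
Visit 0 → queue [11, 6]
Visit 11; enqueue 4 → queue [6, 4]
Visit 6 → queue [4]
Visit 4 → queue []

Visit order: 5, 1, 2, 3, 7, 8, 9, 10, 0, 11, 6, 4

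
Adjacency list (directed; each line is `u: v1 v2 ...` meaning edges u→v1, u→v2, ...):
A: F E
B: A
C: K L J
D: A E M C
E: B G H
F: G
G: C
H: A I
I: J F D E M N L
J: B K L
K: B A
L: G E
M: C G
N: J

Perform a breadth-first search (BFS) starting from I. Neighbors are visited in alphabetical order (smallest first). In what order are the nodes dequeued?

Visit I; enqueue D, E, F, J, L, M, N → queue [D, E, F, J, L, M, N]
Visit D; enqueue A, C → queue [E, F, J, L, M, N, A, C]
Visit E; enqueue B, G, H → queue [F, J, L, M, N, A, C, B, G, H]
Visit F → queue [J, L, M, N, A, C, B, G, H]
Visit J; enqueue K → queue [L, M, N, A, C, B, G, H, K]
Visit L → queue [M, N, A, C, B, G, H, K]
Visit M → queue [N, A, C, B, G, H, K]
Visit N → queue [A, C, B, G, H, K]
Visit A → queue [C, B, G, H, K]
Visit C → queue [B, G, H, K]
Visit B → queue [G, H, K]
Visit G → queue [H, K]
Visit H → queue [K]
Visit K → queue []

I → D → E → F → J → L → M → N → A → C → B → G → H → K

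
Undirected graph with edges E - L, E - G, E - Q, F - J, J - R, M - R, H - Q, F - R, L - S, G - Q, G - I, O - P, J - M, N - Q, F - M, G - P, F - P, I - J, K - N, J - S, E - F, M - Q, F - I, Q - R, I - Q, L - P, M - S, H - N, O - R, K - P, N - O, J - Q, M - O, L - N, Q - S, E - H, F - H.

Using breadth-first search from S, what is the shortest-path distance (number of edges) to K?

Level 0: S
Level 1: J, L, M, Q
Level 2: E, F, G, H, I, N, O, P, R
Level 3: K
K first appears at level 3.

3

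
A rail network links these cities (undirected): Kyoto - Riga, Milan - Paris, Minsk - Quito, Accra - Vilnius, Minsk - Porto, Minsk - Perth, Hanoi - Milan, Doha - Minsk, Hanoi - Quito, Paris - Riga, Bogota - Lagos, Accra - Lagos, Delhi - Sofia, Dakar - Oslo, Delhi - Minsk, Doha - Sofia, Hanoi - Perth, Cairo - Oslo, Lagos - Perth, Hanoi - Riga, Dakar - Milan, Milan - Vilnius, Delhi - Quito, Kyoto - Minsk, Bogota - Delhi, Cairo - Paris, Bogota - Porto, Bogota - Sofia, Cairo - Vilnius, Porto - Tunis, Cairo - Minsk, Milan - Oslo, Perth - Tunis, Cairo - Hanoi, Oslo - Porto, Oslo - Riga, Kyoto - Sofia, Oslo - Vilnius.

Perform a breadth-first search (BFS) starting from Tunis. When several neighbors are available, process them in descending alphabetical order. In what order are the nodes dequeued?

Tunis -> Porto -> Perth -> Oslo -> Minsk -> Bogota -> Lagos -> Hanoi -> Vilnius -> Riga -> Milan -> Dakar -> Cairo -> Quito -> Kyoto -> Doha -> Delhi -> Sofia -> Accra -> Paris

Visit Tunis; enqueue Porto, Perth → queue [Porto, Perth]
Visit Porto; enqueue Oslo, Minsk, Bogota → queue [Perth, Oslo, Minsk, Bogota]
Visit Perth; enqueue Lagos, Hanoi → queue [Oslo, Minsk, Bogota, Lagos, Hanoi]
Visit Oslo; enqueue Vilnius, Riga, Milan, Dakar, Cairo → queue [Minsk, Bogota, Lagos, Hanoi, Vilnius, Riga, Milan, Dakar, Cairo]
Visit Minsk; enqueue Quito, Kyoto, Doha, Delhi → queue [Bogota, Lagos, Hanoi, Vilnius, Riga, Milan, Dakar, Cairo, Quito, Kyoto, Doha, Delhi]
Visit Bogota; enqueue Sofia → queue [Lagos, Hanoi, Vilnius, Riga, Milan, Dakar, Cairo, Quito, Kyoto, Doha, Delhi, Sofia]
Visit Lagos; enqueue Accra → queue [Hanoi, Vilnius, Riga, Milan, Dakar, Cairo, Quito, Kyoto, Doha, Delhi, Sofia, Accra]
Visit Hanoi → queue [Vilnius, Riga, Milan, Dakar, Cairo, Quito, Kyoto, Doha, Delhi, Sofia, Accra]
Visit Vilnius → queue [Riga, Milan, Dakar, Cairo, Quito, Kyoto, Doha, Delhi, Sofia, Accra]
Visit Riga; enqueue Paris → queue [Milan, Dakar, Cairo, Quito, Kyoto, Doha, Delhi, Sofia, Accra, Paris]
Visit Milan → queue [Dakar, Cairo, Quito, Kyoto, Doha, Delhi, Sofia, Accra, Paris]
Visit Dakar → queue [Cairo, Quito, Kyoto, Doha, Delhi, Sofia, Accra, Paris]
Visit Cairo → queue [Quito, Kyoto, Doha, Delhi, Sofia, Accra, Paris]
Visit Quito → queue [Kyoto, Doha, Delhi, Sofia, Accra, Paris]
Visit Kyoto → queue [Doha, Delhi, Sofia, Accra, Paris]
Visit Doha → queue [Delhi, Sofia, Accra, Paris]
Visit Delhi → queue [Sofia, Accra, Paris]
Visit Sofia → queue [Accra, Paris]
Visit Accra → queue [Paris]
Visit Paris → queue []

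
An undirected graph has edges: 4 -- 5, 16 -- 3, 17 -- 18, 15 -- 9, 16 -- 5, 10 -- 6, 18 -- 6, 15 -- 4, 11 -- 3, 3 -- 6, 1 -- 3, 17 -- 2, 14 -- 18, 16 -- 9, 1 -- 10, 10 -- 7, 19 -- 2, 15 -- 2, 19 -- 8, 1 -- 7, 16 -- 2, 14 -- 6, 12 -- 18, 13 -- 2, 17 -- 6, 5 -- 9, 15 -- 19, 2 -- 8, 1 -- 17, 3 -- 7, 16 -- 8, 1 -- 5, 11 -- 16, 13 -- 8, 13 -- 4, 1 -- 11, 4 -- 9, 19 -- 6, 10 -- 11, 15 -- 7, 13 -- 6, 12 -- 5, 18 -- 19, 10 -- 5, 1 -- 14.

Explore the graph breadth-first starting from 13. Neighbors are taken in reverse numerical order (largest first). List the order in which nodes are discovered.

Visit 13; enqueue 8, 6, 4, 2 → queue [8, 6, 4, 2]
Visit 8; enqueue 19, 16 → queue [6, 4, 2, 19, 16]
Visit 6; enqueue 18, 17, 14, 10, 3 → queue [4, 2, 19, 16, 18, 17, 14, 10, 3]
Visit 4; enqueue 15, 9, 5 → queue [2, 19, 16, 18, 17, 14, 10, 3, 15, 9, 5]
Visit 2 → queue [19, 16, 18, 17, 14, 10, 3, 15, 9, 5]
Visit 19 → queue [16, 18, 17, 14, 10, 3, 15, 9, 5]
Visit 16; enqueue 11 → queue [18, 17, 14, 10, 3, 15, 9, 5, 11]
Visit 18; enqueue 12 → queue [17, 14, 10, 3, 15, 9, 5, 11, 12]
Visit 17; enqueue 1 → queue [14, 10, 3, 15, 9, 5, 11, 12, 1]
Visit 14 → queue [10, 3, 15, 9, 5, 11, 12, 1]
Visit 10; enqueue 7 → queue [3, 15, 9, 5, 11, 12, 1, 7]
Visit 3 → queue [15, 9, 5, 11, 12, 1, 7]
Visit 15 → queue [9, 5, 11, 12, 1, 7]
Visit 9 → queue [5, 11, 12, 1, 7]
Visit 5 → queue [11, 12, 1, 7]
Visit 11 → queue [12, 1, 7]
Visit 12 → queue [1, 7]
Visit 1 → queue [7]
Visit 7 → queue []

13 8 6 4 2 19 16 18 17 14 10 3 15 9 5 11 12 1 7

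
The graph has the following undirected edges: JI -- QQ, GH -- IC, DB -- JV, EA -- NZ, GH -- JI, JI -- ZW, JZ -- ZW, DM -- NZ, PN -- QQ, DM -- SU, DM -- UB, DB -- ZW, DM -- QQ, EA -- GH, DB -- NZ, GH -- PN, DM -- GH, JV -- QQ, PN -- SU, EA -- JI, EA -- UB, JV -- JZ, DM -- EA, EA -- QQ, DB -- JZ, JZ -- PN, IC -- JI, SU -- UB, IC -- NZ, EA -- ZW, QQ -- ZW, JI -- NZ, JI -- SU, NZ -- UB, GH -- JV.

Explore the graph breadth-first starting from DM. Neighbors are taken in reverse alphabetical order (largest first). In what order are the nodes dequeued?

DM → UB → SU → QQ → NZ → GH → EA → PN → JI → ZW → JV → IC → DB → JZ

Visit DM; enqueue UB, SU, QQ, NZ, GH, EA → queue [UB, SU, QQ, NZ, GH, EA]
Visit UB → queue [SU, QQ, NZ, GH, EA]
Visit SU; enqueue PN, JI → queue [QQ, NZ, GH, EA, PN, JI]
Visit QQ; enqueue ZW, JV → queue [NZ, GH, EA, PN, JI, ZW, JV]
Visit NZ; enqueue IC, DB → queue [GH, EA, PN, JI, ZW, JV, IC, DB]
Visit GH → queue [EA, PN, JI, ZW, JV, IC, DB]
Visit EA → queue [PN, JI, ZW, JV, IC, DB]
Visit PN; enqueue JZ → queue [JI, ZW, JV, IC, DB, JZ]
Visit JI → queue [ZW, JV, IC, DB, JZ]
Visit ZW → queue [JV, IC, DB, JZ]
Visit JV → queue [IC, DB, JZ]
Visit IC → queue [DB, JZ]
Visit DB → queue [JZ]
Visit JZ → queue []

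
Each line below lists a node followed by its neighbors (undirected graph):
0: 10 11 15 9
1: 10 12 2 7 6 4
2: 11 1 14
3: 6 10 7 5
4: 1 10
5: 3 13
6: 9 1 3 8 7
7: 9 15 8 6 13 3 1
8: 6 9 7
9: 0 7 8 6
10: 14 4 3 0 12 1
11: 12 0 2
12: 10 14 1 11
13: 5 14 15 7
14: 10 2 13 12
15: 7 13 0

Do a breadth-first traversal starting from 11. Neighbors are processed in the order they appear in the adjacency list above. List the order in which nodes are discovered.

Visit 11; enqueue 12, 0, 2 → queue [12, 0, 2]
Visit 12; enqueue 10, 14, 1 → queue [0, 2, 10, 14, 1]
Visit 0; enqueue 15, 9 → queue [2, 10, 14, 1, 15, 9]
Visit 2 → queue [10, 14, 1, 15, 9]
Visit 10; enqueue 4, 3 → queue [14, 1, 15, 9, 4, 3]
Visit 14; enqueue 13 → queue [1, 15, 9, 4, 3, 13]
Visit 1; enqueue 7, 6 → queue [15, 9, 4, 3, 13, 7, 6]
Visit 15 → queue [9, 4, 3, 13, 7, 6]
Visit 9; enqueue 8 → queue [4, 3, 13, 7, 6, 8]
Visit 4 → queue [3, 13, 7, 6, 8]
Visit 3; enqueue 5 → queue [13, 7, 6, 8, 5]
Visit 13 → queue [7, 6, 8, 5]
Visit 7 → queue [6, 8, 5]
Visit 6 → queue [8, 5]
Visit 8 → queue [5]
Visit 5 → queue []

11, 12, 0, 2, 10, 14, 1, 15, 9, 4, 3, 13, 7, 6, 8, 5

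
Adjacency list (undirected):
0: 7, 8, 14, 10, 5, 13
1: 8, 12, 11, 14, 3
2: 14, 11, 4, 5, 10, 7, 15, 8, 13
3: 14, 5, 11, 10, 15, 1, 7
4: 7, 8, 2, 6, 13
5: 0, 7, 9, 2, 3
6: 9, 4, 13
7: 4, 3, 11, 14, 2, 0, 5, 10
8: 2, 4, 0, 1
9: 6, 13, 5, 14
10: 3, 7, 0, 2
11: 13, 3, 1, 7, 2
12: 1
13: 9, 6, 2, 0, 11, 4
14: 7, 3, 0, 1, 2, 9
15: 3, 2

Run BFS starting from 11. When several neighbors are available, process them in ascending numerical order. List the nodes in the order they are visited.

11 → 1 → 2 → 3 → 7 → 13 → 8 → 12 → 14 → 4 → 5 → 10 → 15 → 0 → 6 → 9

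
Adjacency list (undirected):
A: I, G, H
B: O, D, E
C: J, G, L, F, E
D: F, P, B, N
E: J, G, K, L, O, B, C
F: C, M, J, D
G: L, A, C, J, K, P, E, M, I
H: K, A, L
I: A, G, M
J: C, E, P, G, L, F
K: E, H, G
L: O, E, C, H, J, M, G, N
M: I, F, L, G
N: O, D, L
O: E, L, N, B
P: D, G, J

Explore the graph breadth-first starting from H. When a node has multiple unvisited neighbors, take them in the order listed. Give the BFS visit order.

H, K, A, L, E, G, I, O, C, J, M, N, B, P, F, D

Visit H; enqueue K, A, L → queue [K, A, L]
Visit K; enqueue E, G → queue [A, L, E, G]
Visit A; enqueue I → queue [L, E, G, I]
Visit L; enqueue O, C, J, M, N → queue [E, G, I, O, C, J, M, N]
Visit E; enqueue B → queue [G, I, O, C, J, M, N, B]
Visit G; enqueue P → queue [I, O, C, J, M, N, B, P]
Visit I → queue [O, C, J, M, N, B, P]
Visit O → queue [C, J, M, N, B, P]
Visit C; enqueue F → queue [J, M, N, B, P, F]
Visit J → queue [M, N, B, P, F]
Visit M → queue [N, B, P, F]
Visit N; enqueue D → queue [B, P, F, D]
Visit B → queue [P, F, D]
Visit P → queue [F, D]
Visit F → queue [D]
Visit D → queue []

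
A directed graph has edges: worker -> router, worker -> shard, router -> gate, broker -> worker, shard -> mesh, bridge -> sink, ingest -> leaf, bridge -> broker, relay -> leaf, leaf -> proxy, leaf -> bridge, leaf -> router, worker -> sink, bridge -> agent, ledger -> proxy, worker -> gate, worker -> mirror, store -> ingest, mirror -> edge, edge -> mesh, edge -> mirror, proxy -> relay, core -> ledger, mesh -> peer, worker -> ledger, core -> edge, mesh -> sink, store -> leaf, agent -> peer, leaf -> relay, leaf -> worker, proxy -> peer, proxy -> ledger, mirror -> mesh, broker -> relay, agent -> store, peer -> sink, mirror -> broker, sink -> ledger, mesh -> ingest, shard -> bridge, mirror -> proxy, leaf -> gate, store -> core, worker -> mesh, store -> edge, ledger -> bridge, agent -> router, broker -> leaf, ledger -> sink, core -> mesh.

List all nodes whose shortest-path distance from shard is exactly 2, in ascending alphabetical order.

Level 0: shard
Level 1: bridge, mesh
Level 2: agent, broker, ingest, peer, sink
Level 3: leaf, ledger, relay, router, store, worker
Level 4: core, edge, gate, mirror, proxy

agent, broker, ingest, peer, sink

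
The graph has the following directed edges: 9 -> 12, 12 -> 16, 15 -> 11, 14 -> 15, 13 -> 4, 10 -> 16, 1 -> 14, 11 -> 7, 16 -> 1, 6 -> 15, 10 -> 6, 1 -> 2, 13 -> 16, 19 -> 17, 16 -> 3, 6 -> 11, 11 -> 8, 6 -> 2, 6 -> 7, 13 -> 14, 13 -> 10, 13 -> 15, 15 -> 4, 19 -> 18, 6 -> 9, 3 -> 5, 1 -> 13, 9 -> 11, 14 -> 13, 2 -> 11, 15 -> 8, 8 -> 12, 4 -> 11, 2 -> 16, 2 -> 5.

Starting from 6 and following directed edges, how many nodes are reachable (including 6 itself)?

BFS from 6 visits: 6, 2, 7, 9, 11, 15, 5, 16, 12, 8, 4, 1, 3, 13, 14, 10
Reachable nodes: 16 of 19 total.

16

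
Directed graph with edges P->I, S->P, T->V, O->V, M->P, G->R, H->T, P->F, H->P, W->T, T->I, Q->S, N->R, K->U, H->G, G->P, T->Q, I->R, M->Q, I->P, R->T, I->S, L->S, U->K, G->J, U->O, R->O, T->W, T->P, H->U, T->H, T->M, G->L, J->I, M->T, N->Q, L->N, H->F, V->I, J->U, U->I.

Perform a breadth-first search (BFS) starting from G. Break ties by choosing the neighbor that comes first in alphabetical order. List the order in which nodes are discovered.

G, J, L, P, R, I, U, N, S, F, O, T, K, Q, V, H, M, W

Visit G; enqueue J, L, P, R → queue [J, L, P, R]
Visit J; enqueue I, U → queue [L, P, R, I, U]
Visit L; enqueue N, S → queue [P, R, I, U, N, S]
Visit P; enqueue F → queue [R, I, U, N, S, F]
Visit R; enqueue O, T → queue [I, U, N, S, F, O, T]
Visit I → queue [U, N, S, F, O, T]
Visit U; enqueue K → queue [N, S, F, O, T, K]
Visit N; enqueue Q → queue [S, F, O, T, K, Q]
Visit S → queue [F, O, T, K, Q]
Visit F → queue [O, T, K, Q]
Visit O; enqueue V → queue [T, K, Q, V]
Visit T; enqueue H, M, W → queue [K, Q, V, H, M, W]
Visit K → queue [Q, V, H, M, W]
Visit Q → queue [V, H, M, W]
Visit V → queue [H, M, W]
Visit H → queue [M, W]
Visit M → queue [W]
Visit W → queue []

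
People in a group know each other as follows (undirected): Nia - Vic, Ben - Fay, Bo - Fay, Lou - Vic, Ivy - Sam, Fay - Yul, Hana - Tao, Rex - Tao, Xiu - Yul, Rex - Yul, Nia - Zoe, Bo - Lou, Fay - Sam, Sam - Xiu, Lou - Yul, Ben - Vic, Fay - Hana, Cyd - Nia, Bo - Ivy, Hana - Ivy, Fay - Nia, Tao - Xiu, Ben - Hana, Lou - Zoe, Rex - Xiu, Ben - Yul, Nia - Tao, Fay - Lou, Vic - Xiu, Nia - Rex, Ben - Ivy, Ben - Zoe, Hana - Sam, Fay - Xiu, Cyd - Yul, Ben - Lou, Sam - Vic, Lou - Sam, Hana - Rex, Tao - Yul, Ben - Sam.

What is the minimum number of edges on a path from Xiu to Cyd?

Level 0: Xiu
Level 1: Fay, Rex, Sam, Tao, Vic, Yul
Level 2: Ben, Bo, Cyd, Hana, Ivy, Lou, Nia
Level 3: Zoe
Cyd first appears at level 2.

2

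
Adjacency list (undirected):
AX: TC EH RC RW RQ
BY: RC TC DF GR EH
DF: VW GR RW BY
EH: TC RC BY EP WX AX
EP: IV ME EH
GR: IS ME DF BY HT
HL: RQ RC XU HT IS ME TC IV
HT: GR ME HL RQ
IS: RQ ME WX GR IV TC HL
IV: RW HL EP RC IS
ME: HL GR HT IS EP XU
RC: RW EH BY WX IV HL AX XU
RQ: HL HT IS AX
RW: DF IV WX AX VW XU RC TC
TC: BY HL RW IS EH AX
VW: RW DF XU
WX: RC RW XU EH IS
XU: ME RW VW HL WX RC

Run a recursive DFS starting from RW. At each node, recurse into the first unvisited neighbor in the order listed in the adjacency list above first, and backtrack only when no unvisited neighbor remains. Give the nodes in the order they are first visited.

RW -> DF -> VW -> XU -> ME -> HL -> RQ -> HT -> GR -> IS -> WX -> RC -> EH -> TC -> BY -> AX -> EP -> IV

Visit RW
RW → DF
DF → VW
VW → XU
XU → ME
ME → HL
HL → RQ
RQ → HT
HT → GR
GR → IS
IS → WX
WX → RC
RC → EH
EH → TC
TC → BY
TC → AX
EH → EP
EP → IV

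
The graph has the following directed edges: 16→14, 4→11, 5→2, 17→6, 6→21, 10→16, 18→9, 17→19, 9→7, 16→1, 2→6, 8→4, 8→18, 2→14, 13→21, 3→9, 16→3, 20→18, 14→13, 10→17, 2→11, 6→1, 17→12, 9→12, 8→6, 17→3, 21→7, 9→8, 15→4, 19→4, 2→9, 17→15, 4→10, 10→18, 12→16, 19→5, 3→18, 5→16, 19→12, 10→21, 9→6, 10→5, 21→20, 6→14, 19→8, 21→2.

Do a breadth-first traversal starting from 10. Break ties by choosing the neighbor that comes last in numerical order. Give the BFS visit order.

Visit 10; enqueue 21, 18, 17, 16, 5 → queue [21, 18, 17, 16, 5]
Visit 21; enqueue 20, 7, 2 → queue [18, 17, 16, 5, 20, 7, 2]
Visit 18; enqueue 9 → queue [17, 16, 5, 20, 7, 2, 9]
Visit 17; enqueue 19, 15, 12, 6, 3 → queue [16, 5, 20, 7, 2, 9, 19, 15, 12, 6, 3]
Visit 16; enqueue 14, 1 → queue [5, 20, 7, 2, 9, 19, 15, 12, 6, 3, 14, 1]
Visit 5 → queue [20, 7, 2, 9, 19, 15, 12, 6, 3, 14, 1]
Visit 20 → queue [7, 2, 9, 19, 15, 12, 6, 3, 14, 1]
Visit 7 → queue [2, 9, 19, 15, 12, 6, 3, 14, 1]
Visit 2; enqueue 11 → queue [9, 19, 15, 12, 6, 3, 14, 1, 11]
Visit 9; enqueue 8 → queue [19, 15, 12, 6, 3, 14, 1, 11, 8]
Visit 19; enqueue 4 → queue [15, 12, 6, 3, 14, 1, 11, 8, 4]
Visit 15 → queue [12, 6, 3, 14, 1, 11, 8, 4]
Visit 12 → queue [6, 3, 14, 1, 11, 8, 4]
Visit 6 → queue [3, 14, 1, 11, 8, 4]
Visit 3 → queue [14, 1, 11, 8, 4]
Visit 14; enqueue 13 → queue [1, 11, 8, 4, 13]
Visit 1 → queue [11, 8, 4, 13]
Visit 11 → queue [8, 4, 13]
Visit 8 → queue [4, 13]
Visit 4 → queue [13]
Visit 13 → queue []

10, 21, 18, 17, 16, 5, 20, 7, 2, 9, 19, 15, 12, 6, 3, 14, 1, 11, 8, 4, 13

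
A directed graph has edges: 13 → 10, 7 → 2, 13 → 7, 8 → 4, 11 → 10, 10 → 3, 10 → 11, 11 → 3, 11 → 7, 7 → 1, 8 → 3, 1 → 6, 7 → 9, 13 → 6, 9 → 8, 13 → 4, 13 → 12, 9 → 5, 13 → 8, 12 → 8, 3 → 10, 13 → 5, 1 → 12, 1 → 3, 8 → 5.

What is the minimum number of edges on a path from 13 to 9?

Level 0: 13
Level 1: 4, 5, 6, 7, 8, 10, 12
Level 2: 1, 2, 3, 9, 11
9 first appears at level 2.

2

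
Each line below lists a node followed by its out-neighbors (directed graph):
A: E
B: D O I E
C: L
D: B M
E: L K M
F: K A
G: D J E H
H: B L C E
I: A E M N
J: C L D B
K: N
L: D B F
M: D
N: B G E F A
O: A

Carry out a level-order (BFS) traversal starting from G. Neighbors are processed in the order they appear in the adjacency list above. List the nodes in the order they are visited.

G, D, J, E, H, B, M, C, L, K, O, I, F, N, A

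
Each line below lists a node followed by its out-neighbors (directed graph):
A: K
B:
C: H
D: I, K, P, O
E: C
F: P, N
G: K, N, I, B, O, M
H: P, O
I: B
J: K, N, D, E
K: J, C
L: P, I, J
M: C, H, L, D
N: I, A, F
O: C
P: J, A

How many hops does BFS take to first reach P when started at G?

3

Level 0: G
Level 1: B, I, K, M, N, O
Level 2: A, C, D, F, H, J, L
Level 3: E, P
P first appears at level 3.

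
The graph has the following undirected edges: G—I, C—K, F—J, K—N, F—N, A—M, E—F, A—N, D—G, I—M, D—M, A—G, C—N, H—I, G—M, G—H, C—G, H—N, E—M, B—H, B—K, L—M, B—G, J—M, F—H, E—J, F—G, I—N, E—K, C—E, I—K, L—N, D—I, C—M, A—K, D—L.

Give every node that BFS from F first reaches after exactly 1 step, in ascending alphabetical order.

Level 0: F
Level 1: E, G, H, J, N
Level 2: A, B, C, D, I, K, L, M

E, G, H, J, N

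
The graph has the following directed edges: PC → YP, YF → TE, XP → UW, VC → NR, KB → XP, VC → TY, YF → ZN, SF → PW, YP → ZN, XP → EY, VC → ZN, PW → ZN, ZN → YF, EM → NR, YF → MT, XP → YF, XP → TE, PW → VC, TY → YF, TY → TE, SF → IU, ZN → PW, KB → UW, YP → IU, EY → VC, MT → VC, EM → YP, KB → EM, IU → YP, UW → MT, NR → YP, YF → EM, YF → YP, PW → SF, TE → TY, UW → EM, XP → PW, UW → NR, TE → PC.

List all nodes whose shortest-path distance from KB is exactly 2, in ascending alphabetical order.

EY, MT, NR, PW, TE, YF, YP

Level 0: KB
Level 1: EM, UW, XP
Level 2: EY, MT, NR, PW, TE, YF, YP
Level 3: IU, PC, SF, TY, VC, ZN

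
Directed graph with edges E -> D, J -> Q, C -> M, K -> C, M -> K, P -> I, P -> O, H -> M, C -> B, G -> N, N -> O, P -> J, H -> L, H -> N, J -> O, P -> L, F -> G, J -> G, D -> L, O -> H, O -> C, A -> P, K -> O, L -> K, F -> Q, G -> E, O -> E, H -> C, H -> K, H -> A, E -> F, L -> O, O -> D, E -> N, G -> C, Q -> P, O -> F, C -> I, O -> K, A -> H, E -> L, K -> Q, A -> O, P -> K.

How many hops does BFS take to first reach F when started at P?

2

Level 0: P
Level 1: I, J, K, L, O
Level 2: C, D, E, F, G, H, Q
Level 3: A, B, M, N
F first appears at level 2.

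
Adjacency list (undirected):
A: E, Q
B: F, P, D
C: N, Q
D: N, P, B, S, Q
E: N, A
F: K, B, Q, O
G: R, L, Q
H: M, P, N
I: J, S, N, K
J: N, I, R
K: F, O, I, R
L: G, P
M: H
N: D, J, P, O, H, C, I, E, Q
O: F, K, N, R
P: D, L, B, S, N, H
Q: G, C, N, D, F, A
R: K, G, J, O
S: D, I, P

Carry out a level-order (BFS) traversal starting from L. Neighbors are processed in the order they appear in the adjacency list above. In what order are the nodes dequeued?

Visit L; enqueue G, P → queue [G, P]
Visit G; enqueue R, Q → queue [P, R, Q]
Visit P; enqueue D, B, S, N, H → queue [R, Q, D, B, S, N, H]
Visit R; enqueue K, J, O → queue [Q, D, B, S, N, H, K, J, O]
Visit Q; enqueue C, F, A → queue [D, B, S, N, H, K, J, O, C, F, A]
Visit D → queue [B, S, N, H, K, J, O, C, F, A]
Visit B → queue [S, N, H, K, J, O, C, F, A]
Visit S; enqueue I → queue [N, H, K, J, O, C, F, A, I]
Visit N; enqueue E → queue [H, K, J, O, C, F, A, I, E]
Visit H; enqueue M → queue [K, J, O, C, F, A, I, E, M]
Visit K → queue [J, O, C, F, A, I, E, M]
Visit J → queue [O, C, F, A, I, E, M]
Visit O → queue [C, F, A, I, E, M]
Visit C → queue [F, A, I, E, M]
Visit F → queue [A, I, E, M]
Visit A → queue [I, E, M]
Visit I → queue [E, M]
Visit E → queue [M]
Visit M → queue []

L, G, P, R, Q, D, B, S, N, H, K, J, O, C, F, A, I, E, M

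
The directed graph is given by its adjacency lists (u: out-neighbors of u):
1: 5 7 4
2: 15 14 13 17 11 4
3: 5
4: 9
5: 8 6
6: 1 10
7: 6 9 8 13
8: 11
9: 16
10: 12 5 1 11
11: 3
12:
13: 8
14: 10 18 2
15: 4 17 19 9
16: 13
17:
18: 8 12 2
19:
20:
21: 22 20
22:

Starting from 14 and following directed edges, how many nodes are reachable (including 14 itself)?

19

BFS from 14 visits: 14, 10, 18, 2, 12, 5, 1, 11, 8, 15, 13, 17, 4, 6, 7, 3, 19, 9, 16
Reachable nodes: 19 of 22 total.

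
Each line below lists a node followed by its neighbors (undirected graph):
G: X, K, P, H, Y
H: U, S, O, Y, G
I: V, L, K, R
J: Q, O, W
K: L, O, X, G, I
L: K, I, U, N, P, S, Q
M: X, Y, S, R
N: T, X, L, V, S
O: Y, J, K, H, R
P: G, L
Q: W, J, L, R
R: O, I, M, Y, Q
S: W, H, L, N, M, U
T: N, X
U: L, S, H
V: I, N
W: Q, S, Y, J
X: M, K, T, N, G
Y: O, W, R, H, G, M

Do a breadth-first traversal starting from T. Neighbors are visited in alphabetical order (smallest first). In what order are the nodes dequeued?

Visit T; enqueue N, X → queue [N, X]
Visit N; enqueue L, S, V → queue [X, L, S, V]
Visit X; enqueue G, K, M → queue [L, S, V, G, K, M]
Visit L; enqueue I, P, Q, U → queue [S, V, G, K, M, I, P, Q, U]
Visit S; enqueue H, W → queue [V, G, K, M, I, P, Q, U, H, W]
Visit V → queue [G, K, M, I, P, Q, U, H, W]
Visit G; enqueue Y → queue [K, M, I, P, Q, U, H, W, Y]
Visit K; enqueue O → queue [M, I, P, Q, U, H, W, Y, O]
Visit M; enqueue R → queue [I, P, Q, U, H, W, Y, O, R]
Visit I → queue [P, Q, U, H, W, Y, O, R]
Visit P → queue [Q, U, H, W, Y, O, R]
Visit Q; enqueue J → queue [U, H, W, Y, O, R, J]
Visit U → queue [H, W, Y, O, R, J]
Visit H → queue [W, Y, O, R, J]
Visit W → queue [Y, O, R, J]
Visit Y → queue [O, R, J]
Visit O → queue [R, J]
Visit R → queue [J]
Visit J → queue []

T, N, X, L, S, V, G, K, M, I, P, Q, U, H, W, Y, O, R, J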